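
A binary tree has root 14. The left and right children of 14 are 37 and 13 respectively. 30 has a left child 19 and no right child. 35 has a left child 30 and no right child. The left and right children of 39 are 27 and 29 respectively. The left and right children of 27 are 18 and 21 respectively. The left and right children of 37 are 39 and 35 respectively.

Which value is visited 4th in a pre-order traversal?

27

Pre-order visits the node, then its left subtree, then its right subtree.
Visit 14.
At 14: go left to 37.
  Visit 37.
  At 37: go left to 39.
    Visit 39.
    At 39: go left to 27.
      Visit 27.
      At 27: go left to 18.
        18 is a leaf — visit 18.
      At 27: go right to 21.
        21 is a leaf — visit 21.
    At 39: go right to 29.
      29 is a leaf — visit 29.
  At 37: go right to 35.
    Visit 35.
    At 35: go left to 30.
      Visit 30.
      At 30: go left to 19.
        19 is a leaf — visit 19.
      At 30: no right child.
    At 35: no right child.
At 14: go right to 13.
  13 is a leaf — visit 13.
Full pre-order sequence: 14, 37, 39, 27, 18, 21, 29, 35, 30, 19, 13.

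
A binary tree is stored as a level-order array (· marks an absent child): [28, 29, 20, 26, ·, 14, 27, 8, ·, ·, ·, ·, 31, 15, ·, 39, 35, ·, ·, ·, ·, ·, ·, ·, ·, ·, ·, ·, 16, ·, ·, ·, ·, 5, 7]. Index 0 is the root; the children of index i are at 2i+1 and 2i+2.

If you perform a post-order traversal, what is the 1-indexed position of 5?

2

Post-order visits the left subtree, then the right subtree, then the node.
At 28: go left to 29.
  At 29: go left to 26.
    At 26: go left to 8.
      At 8: go left to 39.
        39 is a leaf — visit 39.
      At 8: go right to 35.
        At 35: go left to 5.
          5 is a leaf — visit 5.
        At 35: go right to 7.
          7 is a leaf — visit 7.
        Visit 35.
      Visit 8.
    At 26: no right child.
    Visit 26.
  At 29: no right child.
  Visit 29.
At 28: go right to 20.
  At 20: go left to 14.
    At 14: no left child.
    At 14: go right to 31.
      31 is a leaf — visit 31.
    Visit 14.
  At 20: go right to 27.
    At 27: go left to 15.
      At 15: no left child.
      At 15: go right to 16.
        16 is a leaf — visit 16.
      Visit 15.
    At 27: no right child.
    Visit 27.
  Visit 20.
Visit 28.
Full post-order sequence: 39, 5, 7, 35, 8, 26, 29, 31, 14, 16, 15, 27, 20, 28.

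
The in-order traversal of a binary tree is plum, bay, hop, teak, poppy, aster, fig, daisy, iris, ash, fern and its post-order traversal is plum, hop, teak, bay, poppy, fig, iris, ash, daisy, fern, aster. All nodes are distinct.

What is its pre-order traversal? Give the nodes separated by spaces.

aster poppy bay plum teak hop fern daisy fig ash iris

The last element of post-order is the root; it splits in-order into left and right subtrees.
Root aster: left subtree has 5 nodes {plum, bay, hop, teak, poppy}, right has 5 {fig, daisy, iris, ash, fern}.
  Root poppy: left subtree has 4 nodes {plum, bay, hop, teak}, right has 0 { }.
    Root bay: left subtree has 1 node {plum}, right has 2 {hop, teak}.
      Root teak: left subtree has 1 node {hop}, right has 0 { }.
  Root fern: left subtree has 4 nodes {fig, daisy, iris, ash}, right has 0 { }.
    Root daisy: left subtree has 1 node {fig}, right has 2 {iris, ash}.
      Root ash: left subtree has 1 node {iris}, right has 0 { }.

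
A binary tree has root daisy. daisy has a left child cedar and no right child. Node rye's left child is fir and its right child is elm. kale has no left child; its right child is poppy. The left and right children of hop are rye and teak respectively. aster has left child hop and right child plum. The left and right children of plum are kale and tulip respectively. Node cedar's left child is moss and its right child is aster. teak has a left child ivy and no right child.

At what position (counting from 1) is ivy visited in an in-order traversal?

In-order visits the left subtree, then the node, then the right subtree.
At daisy: go left to cedar.
  At cedar: go left to moss.
    moss is a leaf — visit moss.
  Visit cedar.
  At cedar: go right to aster.
    At aster: go left to hop.
      At hop: go left to rye.
        At rye: go left to fir.
          fir is a leaf — visit fir.
        Visit rye.
        At rye: go right to elm.
          elm is a leaf — visit elm.
      Visit hop.
      At hop: go right to teak.
        At teak: go left to ivy.
          ivy is a leaf — visit ivy.
        Visit teak.
        At teak: no right child.
    Visit aster.
    At aster: go right to plum.
      At plum: go left to kale.
        At kale: no left child.
        Visit kale.
        At kale: go right to poppy.
          poppy is a leaf — visit poppy.
      Visit plum.
      At plum: go right to tulip.
        tulip is a leaf — visit tulip.
Visit daisy.
At daisy: no right child.
Full in-order sequence: moss, cedar, fir, rye, elm, hop, ivy, teak, aster, kale, poppy, plum, tulip, daisy.

7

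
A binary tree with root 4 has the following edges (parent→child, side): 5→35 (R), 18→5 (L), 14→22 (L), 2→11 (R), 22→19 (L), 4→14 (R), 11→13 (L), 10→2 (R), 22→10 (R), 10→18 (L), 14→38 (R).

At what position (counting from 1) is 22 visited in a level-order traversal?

3

Level-order visits nodes level by level from the root, left to right within each level.
Level 0: 4
Level 1: 14
Level 2: 22, 38
Level 3: 19, 10
Level 4: 18, 2
Level 5: 5, 11
Level 6: 35, 13
Full level-order sequence: 4, 14, 22, 38, 19, 10, 18, 2, 5, 11, 35, 13.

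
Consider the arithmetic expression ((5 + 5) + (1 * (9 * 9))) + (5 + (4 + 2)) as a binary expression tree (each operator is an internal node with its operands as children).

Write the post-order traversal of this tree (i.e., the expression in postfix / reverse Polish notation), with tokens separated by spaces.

5 5 + 1 9 9 * * + 5 4 2 + + +

Post-order on an expression tree gives postfix notation: for each operator, emit left operand, right operand, then the operator.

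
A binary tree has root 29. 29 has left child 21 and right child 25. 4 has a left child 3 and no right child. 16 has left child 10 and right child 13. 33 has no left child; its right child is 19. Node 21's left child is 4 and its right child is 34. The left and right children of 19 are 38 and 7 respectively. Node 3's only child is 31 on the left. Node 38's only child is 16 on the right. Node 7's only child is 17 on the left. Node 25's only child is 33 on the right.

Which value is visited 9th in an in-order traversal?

In-order visits the left subtree, then the node, then the right subtree.
At 29: go left to 21.
  At 21: go left to 4.
    At 4: go left to 3.
      At 3: go left to 31.
        31 is a leaf — visit 31.
      Visit 3.
      At 3: no right child.
    Visit 4.
    At 4: no right child.
  Visit 21.
  At 21: go right to 34.
    34 is a leaf — visit 34.
Visit 29.
At 29: go right to 25.
  At 25: no left child.
  Visit 25.
  At 25: go right to 33.
    At 33: no left child.
    Visit 33.
    At 33: go right to 19.
      At 19: go left to 38.
        At 38: no left child.
        Visit 38.
        At 38: go right to 16.
          At 16: go left to 10.
            10 is a leaf — visit 10.
          Visit 16.
          At 16: go right to 13.
            13 is a leaf — visit 13.
      Visit 19.
      At 19: go right to 7.
        At 7: go left to 17.
          17 is a leaf — visit 17.
        Visit 7.
        At 7: no right child.
Full in-order sequence: 31, 3, 4, 21, 34, 29, 25, 33, 38, 10, 16, 13, 19, 17, 7.

38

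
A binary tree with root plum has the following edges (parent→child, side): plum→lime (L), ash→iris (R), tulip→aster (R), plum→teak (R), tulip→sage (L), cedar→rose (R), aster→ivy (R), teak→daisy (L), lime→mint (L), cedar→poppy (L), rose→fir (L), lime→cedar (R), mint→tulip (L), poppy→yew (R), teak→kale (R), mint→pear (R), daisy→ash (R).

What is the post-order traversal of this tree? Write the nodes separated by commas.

Post-order visits the left subtree, then the right subtree, then the node.
At plum: go left to lime.
  At lime: go left to mint.
    At mint: go left to tulip.
      At tulip: go left to sage.
        sage is a leaf — visit sage.
      At tulip: go right to aster.
        At aster: no left child.
        At aster: go right to ivy.
          ivy is a leaf — visit ivy.
        Visit aster.
      Visit tulip.
    At mint: go right to pear.
      pear is a leaf — visit pear.
    Visit mint.
  At lime: go right to cedar.
    At cedar: go left to poppy.
      At poppy: no left child.
      At poppy: go right to yew.
        yew is a leaf — visit yew.
      Visit poppy.
    At cedar: go right to rose.
      At rose: go left to fir.
        fir is a leaf — visit fir.
      At rose: no right child.
      Visit rose.
    Visit cedar.
  Visit lime.
At plum: go right to teak.
  At teak: go left to daisy.
    At daisy: no left child.
    At daisy: go right to ash.
      At ash: no left child.
      At ash: go right to iris.
        iris is a leaf — visit iris.
      Visit ash.
    Visit daisy.
  At teak: go right to kale.
    kale is a leaf — visit kale.
  Visit teak.
Visit plum.

sage, ivy, aster, tulip, pear, mint, yew, poppy, fir, rose, cedar, lime, iris, ash, daisy, kale, teak, plum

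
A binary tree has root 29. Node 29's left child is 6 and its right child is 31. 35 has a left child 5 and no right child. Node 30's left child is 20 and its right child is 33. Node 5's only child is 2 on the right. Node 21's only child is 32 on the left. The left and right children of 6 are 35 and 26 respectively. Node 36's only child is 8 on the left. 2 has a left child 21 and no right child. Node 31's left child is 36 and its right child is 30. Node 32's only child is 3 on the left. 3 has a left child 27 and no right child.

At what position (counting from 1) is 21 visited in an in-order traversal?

In-order visits the left subtree, then the node, then the right subtree.
At 29: go left to 6.
  At 6: go left to 35.
    At 35: go left to 5.
      At 5: no left child.
      Visit 5.
      At 5: go right to 2.
        At 2: go left to 21.
          At 21: go left to 32.
            At 32: go left to 3.
              At 3: go left to 27.
                27 is a leaf — visit 27.
              Visit 3.
              At 3: no right child.
            Visit 32.
            At 32: no right child.
          Visit 21.
          At 21: no right child.
        Visit 2.
        At 2: no right child.
    Visit 35.
    At 35: no right child.
  Visit 6.
  At 6: go right to 26.
    26 is a leaf — visit 26.
Visit 29.
At 29: go right to 31.
  At 31: go left to 36.
    At 36: go left to 8.
      8 is a leaf — visit 8.
    Visit 36.
    At 36: no right child.
  Visit 31.
  At 31: go right to 30.
    At 30: go left to 20.
      20 is a leaf — visit 20.
    Visit 30.
    At 30: go right to 33.
      33 is a leaf — visit 33.
Full in-order sequence: 5, 27, 3, 32, 21, 2, 35, 6, 26, 29, 8, 36, 31, 20, 30, 33.

5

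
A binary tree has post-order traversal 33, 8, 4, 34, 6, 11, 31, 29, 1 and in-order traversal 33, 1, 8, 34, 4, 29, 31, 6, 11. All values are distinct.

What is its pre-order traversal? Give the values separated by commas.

1, 33, 29, 34, 8, 4, 31, 11, 6

The last element of post-order is the root; it splits in-order into left and right subtrees.
Root 1: left subtree has 1 node {33}, right has 7 {8, 34, 4, 29, 31, 6, 11}.
  Root 29: left subtree has 3 nodes {8, 34, 4}, right has 3 {31, 6, 11}.
    Root 34: left subtree has 1 node {8}, right has 1 {4}.
    Root 31: left subtree has 0 nodes { }, right has 2 {6, 11}.
      Root 11: left subtree has 1 node {6}, right has 0 { }.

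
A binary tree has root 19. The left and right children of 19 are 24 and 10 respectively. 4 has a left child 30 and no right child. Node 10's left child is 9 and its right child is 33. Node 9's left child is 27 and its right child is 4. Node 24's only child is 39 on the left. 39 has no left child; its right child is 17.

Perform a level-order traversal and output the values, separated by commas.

Level-order visits nodes level by level from the root, left to right within each level.
Level 0: 19
Level 1: 24, 10
Level 2: 39, 9, 33
Level 3: 17, 27, 4
Level 4: 30

19, 24, 10, 39, 9, 33, 17, 27, 4, 30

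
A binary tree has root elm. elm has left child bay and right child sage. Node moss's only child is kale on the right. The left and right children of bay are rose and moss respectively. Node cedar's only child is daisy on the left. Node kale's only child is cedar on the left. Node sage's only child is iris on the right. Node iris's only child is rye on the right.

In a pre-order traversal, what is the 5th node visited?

Pre-order visits the node, then its left subtree, then its right subtree.
Visit elm.
At elm: go left to bay.
  Visit bay.
  At bay: go left to rose.
    rose is a leaf — visit rose.
  At bay: go right to moss.
    Visit moss.
    At moss: no left child.
    At moss: go right to kale.
      Visit kale.
      At kale: go left to cedar.
        Visit cedar.
        At cedar: go left to daisy.
          daisy is a leaf — visit daisy.
        At cedar: no right child.
      At kale: no right child.
At elm: go right to sage.
  Visit sage.
  At sage: no left child.
  At sage: go right to iris.
    Visit iris.
    At iris: no left child.
    At iris: go right to rye.
      rye is a leaf — visit rye.
Full pre-order sequence: elm, bay, rose, moss, kale, cedar, daisy, sage, iris, rye.

kale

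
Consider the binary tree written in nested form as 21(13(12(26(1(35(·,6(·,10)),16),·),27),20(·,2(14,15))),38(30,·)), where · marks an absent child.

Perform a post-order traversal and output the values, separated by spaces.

Post-order visits the left subtree, then the right subtree, then the node.
At 21: go left to 13.
  At 13: go left to 12.
    At 12: go left to 26.
      At 26: go left to 1.
        At 1: go left to 35.
          At 35: no left child.
          At 35: go right to 6.
            At 6: no left child.
            At 6: go right to 10.
              10 is a leaf — visit 10.
            Visit 6.
          Visit 35.
        At 1: go right to 16.
          16 is a leaf — visit 16.
        Visit 1.
      At 26: no right child.
      Visit 26.
    At 12: go right to 27.
      27 is a leaf — visit 27.
    Visit 12.
  At 13: go right to 20.
    At 20: no left child.
    At 20: go right to 2.
      At 2: go left to 14.
        14 is a leaf — visit 14.
      At 2: go right to 15.
        15 is a leaf — visit 15.
      Visit 2.
    Visit 20.
  Visit 13.
At 21: go right to 38.
  At 38: go left to 30.
    30 is a leaf — visit 30.
  At 38: no right child.
  Visit 38.
Visit 21.

10 6 35 16 1 26 27 12 14 15 2 20 13 30 38 21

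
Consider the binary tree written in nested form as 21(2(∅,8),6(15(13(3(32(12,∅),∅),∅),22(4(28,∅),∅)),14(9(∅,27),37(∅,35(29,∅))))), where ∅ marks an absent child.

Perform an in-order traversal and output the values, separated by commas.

In-order visits the left subtree, then the node, then the right subtree.
At 21: go left to 2.
  At 2: no left child.
  Visit 2.
  At 2: go right to 8.
    8 is a leaf — visit 8.
Visit 21.
At 21: go right to 6.
  At 6: go left to 15.
    At 15: go left to 13.
      At 13: go left to 3.
        At 3: go left to 32.
          At 32: go left to 12.
            12 is a leaf — visit 12.
          Visit 32.
          At 32: no right child.
        Visit 3.
        At 3: no right child.
      Visit 13.
      At 13: no right child.
    Visit 15.
    At 15: go right to 22.
      At 22: go left to 4.
        At 4: go left to 28.
          28 is a leaf — visit 28.
        Visit 4.
        At 4: no right child.
      Visit 22.
      At 22: no right child.
  Visit 6.
  At 6: go right to 14.
    At 14: go left to 9.
      At 9: no left child.
      Visit 9.
      At 9: go right to 27.
        27 is a leaf — visit 27.
    Visit 14.
    At 14: go right to 37.
      At 37: no left child.
      Visit 37.
      At 37: go right to 35.
        At 35: go left to 29.
          29 is a leaf — visit 29.
        Visit 35.
        At 35: no right child.

2, 8, 21, 12, 32, 3, 13, 15, 28, 4, 22, 6, 9, 27, 14, 37, 29, 35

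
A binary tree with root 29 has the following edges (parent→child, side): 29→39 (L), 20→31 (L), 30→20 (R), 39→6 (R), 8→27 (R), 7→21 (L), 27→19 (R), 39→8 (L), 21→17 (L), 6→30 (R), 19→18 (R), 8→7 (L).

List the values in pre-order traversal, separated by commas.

29, 39, 8, 7, 21, 17, 27, 19, 18, 6, 30, 20, 31

Pre-order visits the node, then its left subtree, then its right subtree.
Visit 29.
At 29: go left to 39.
  Visit 39.
  At 39: go left to 8.
    Visit 8.
    At 8: go left to 7.
      Visit 7.
      At 7: go left to 21.
        Visit 21.
        At 21: go left to 17.
          17 is a leaf — visit 17.
        At 21: no right child.
      At 7: no right child.
    At 8: go right to 27.
      Visit 27.
      At 27: no left child.
      At 27: go right to 19.
        Visit 19.
        At 19: no left child.
        At 19: go right to 18.
          18 is a leaf — visit 18.
  At 39: go right to 6.
    Visit 6.
    At 6: no left child.
    At 6: go right to 30.
      Visit 30.
      At 30: no left child.
      At 30: go right to 20.
        Visit 20.
        At 20: go left to 31.
          31 is a leaf — visit 31.
        At 20: no right child.
At 29: no right child.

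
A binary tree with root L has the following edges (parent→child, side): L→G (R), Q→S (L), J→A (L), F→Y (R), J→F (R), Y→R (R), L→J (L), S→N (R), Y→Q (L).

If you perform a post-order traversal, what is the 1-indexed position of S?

Post-order visits the left subtree, then the right subtree, then the node.
At L: go left to J.
  At J: go left to A.
    A is a leaf — visit A.
  At J: go right to F.
    At F: no left child.
    At F: go right to Y.
      At Y: go left to Q.
        At Q: go left to S.
          At S: no left child.
          At S: go right to N.
            N is a leaf — visit N.
          Visit S.
        At Q: no right child.
        Visit Q.
      At Y: go right to R.
        R is a leaf — visit R.
      Visit Y.
    Visit F.
  Visit J.
At L: go right to G.
  G is a leaf — visit G.
Visit L.
Full post-order sequence: A, N, S, Q, R, Y, F, J, G, L.

3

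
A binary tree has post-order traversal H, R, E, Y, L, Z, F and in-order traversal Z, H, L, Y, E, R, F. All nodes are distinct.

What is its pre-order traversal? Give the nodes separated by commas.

The last element of post-order is the root; it splits in-order into left and right subtrees.
Root F: left subtree has 6 nodes {Z, H, L, Y, E, R}, right has 0 { }.
  Root Z: left subtree has 0 nodes { }, right has 5 {H, L, Y, E, R}.
    Root L: left subtree has 1 node {H}, right has 3 {Y, E, R}.
      Root Y: left subtree has 0 nodes { }, right has 2 {E, R}.
        Root E: left subtree has 0 nodes { }, right has 1 {R}.

F, Z, L, H, Y, E, R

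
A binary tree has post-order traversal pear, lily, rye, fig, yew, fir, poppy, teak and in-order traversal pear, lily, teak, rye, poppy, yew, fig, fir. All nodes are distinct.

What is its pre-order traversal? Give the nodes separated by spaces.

teak lily pear poppy rye fir yew fig

The last element of post-order is the root; it splits in-order into left and right subtrees.
Root teak: left subtree has 2 nodes {pear, lily}, right has 5 {rye, poppy, yew, fig, fir}.
  Root lily: left subtree has 1 node {pear}, right has 0 { }.
  Root poppy: left subtree has 1 node {rye}, right has 3 {yew, fig, fir}.
    Root fir: left subtree has 2 nodes {yew, fig}, right has 0 { }.
      Root yew: left subtree has 0 nodes { }, right has 1 {fig}.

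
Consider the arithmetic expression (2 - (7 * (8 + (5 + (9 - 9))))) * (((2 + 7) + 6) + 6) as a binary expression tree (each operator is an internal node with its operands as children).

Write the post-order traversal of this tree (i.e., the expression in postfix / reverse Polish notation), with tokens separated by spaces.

2 7 8 5 9 9 - + + * - 2 7 + 6 + 6 + *

Post-order on an expression tree gives postfix notation: for each operator, emit left operand, right operand, then the operator.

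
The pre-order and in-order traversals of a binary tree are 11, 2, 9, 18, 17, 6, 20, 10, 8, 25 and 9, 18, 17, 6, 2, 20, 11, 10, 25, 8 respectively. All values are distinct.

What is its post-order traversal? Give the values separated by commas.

6, 17, 18, 9, 20, 2, 25, 8, 10, 11

The first element of pre-order is the root; it splits in-order into left and right subtrees.
Root 11: left subtree has 6 nodes {9, 18, 17, 6, 2, 20}, right has 3 {10, 25, 8}.
  Root 2: left subtree has 4 nodes {9, 18, 17, 6}, right has 1 {20}.
    Root 9: left subtree has 0 nodes { }, right has 3 {18, 17, 6}.
      Root 18: left subtree has 0 nodes { }, right has 2 {17, 6}.
        Root 17: left subtree has 0 nodes { }, right has 1 {6}.
  Root 10: left subtree has 0 nodes { }, right has 2 {25, 8}.
    Root 8: left subtree has 1 node {25}, right has 0 { }.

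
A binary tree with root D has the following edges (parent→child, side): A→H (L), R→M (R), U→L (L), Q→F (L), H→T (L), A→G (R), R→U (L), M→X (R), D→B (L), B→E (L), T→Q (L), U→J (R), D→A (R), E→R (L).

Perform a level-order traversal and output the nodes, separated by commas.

Level-order visits nodes level by level from the root, left to right within each level.
Level 0: D
Level 1: B, A
Level 2: E, H, G
Level 3: R, T
Level 4: U, M, Q
Level 5: L, J, X, F

D, B, A, E, H, G, R, T, U, M, Q, L, J, X, F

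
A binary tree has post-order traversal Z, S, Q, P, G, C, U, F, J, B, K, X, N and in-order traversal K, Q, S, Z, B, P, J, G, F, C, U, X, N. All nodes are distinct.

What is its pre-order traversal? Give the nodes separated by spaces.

N X K B Q S Z J P F G U C

The last element of post-order is the root; it splits in-order into left and right subtrees.
Root N: left subtree has 12 nodes {K, Q, S, Z, B, P, J, G, F, C, U, X}, right has 0 { }.
  Root X: left subtree has 11 nodes {K, Q, S, Z, B, P, J, G, F, C, U}, right has 0 { }.
    Root K: left subtree has 0 nodes { }, right has 10 {Q, S, Z, B, P, J, G, F, C, U}.
      Root B: left subtree has 3 nodes {Q, S, Z}, right has 6 {P, J, G, F, C, U}.
        Root Q: left subtree has 0 nodes { }, right has 2 {S, Z}.
          Root S: left subtree has 0 nodes { }, right has 1 {Z}.
        Root J: left subtree has 1 node {P}, right has 4 {G, F, C, U}.
          Root F: left subtree has 1 node {G}, right has 2 {C, U}.
            Root U: left subtree has 1 node {C}, right has 0 { }.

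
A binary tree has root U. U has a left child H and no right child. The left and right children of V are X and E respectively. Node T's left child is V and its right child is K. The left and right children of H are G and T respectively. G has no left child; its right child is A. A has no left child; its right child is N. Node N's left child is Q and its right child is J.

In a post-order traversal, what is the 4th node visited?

A

Post-order visits the left subtree, then the right subtree, then the node.
At U: go left to H.
  At H: go left to G.
    At G: no left child.
    At G: go right to A.
      At A: no left child.
      At A: go right to N.
        At N: go left to Q.
          Q is a leaf — visit Q.
        At N: go right to J.
          J is a leaf — visit J.
        Visit N.
      Visit A.
    Visit G.
  At H: go right to T.
    At T: go left to V.
      At V: go left to X.
        X is a leaf — visit X.
      At V: go right to E.
        E is a leaf — visit E.
      Visit V.
    At T: go right to K.
      K is a leaf — visit K.
    Visit T.
  Visit H.
At U: no right child.
Visit U.
Full post-order sequence: Q, J, N, A, G, X, E, V, K, T, H, U.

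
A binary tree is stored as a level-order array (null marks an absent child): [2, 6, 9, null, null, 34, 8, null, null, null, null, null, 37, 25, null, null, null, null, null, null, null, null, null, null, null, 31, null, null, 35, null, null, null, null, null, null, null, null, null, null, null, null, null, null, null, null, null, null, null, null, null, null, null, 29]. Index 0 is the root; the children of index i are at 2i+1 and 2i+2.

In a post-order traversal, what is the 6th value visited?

Post-order visits the left subtree, then the right subtree, then the node.
At 2: go left to 6.
  6 is a leaf — visit 6.
At 2: go right to 9.
  At 9: go left to 34.
    At 34: no left child.
    At 34: go right to 37.
      At 37: go left to 31.
        At 31: no left child.
        At 31: go right to 29.
          29 is a leaf — visit 29.
        Visit 31.
      At 37: no right child.
      Visit 37.
    Visit 34.
  At 9: go right to 8.
    At 8: go left to 25.
      At 25: no left child.
      At 25: go right to 35.
        35 is a leaf — visit 35.
      Visit 25.
    At 8: no right child.
    Visit 8.
  Visit 9.
Visit 2.
Full post-order sequence: 6, 29, 31, 37, 34, 35, 25, 8, 9, 2.

35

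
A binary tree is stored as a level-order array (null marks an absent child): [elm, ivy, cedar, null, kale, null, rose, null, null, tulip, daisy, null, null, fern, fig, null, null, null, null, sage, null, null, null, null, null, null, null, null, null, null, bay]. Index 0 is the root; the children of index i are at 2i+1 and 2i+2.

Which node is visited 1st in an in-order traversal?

In-order visits the left subtree, then the node, then the right subtree.
At elm: go left to ivy.
  At ivy: no left child.
  Visit ivy.
  At ivy: go right to kale.
    At kale: go left to tulip.
      At tulip: go left to sage.
        sage is a leaf — visit sage.
      Visit tulip.
      At tulip: no right child.
    Visit kale.
    At kale: go right to daisy.
      daisy is a leaf — visit daisy.
Visit elm.
At elm: go right to cedar.
  At cedar: no left child.
  Visit cedar.
  At cedar: go right to rose.
    At rose: go left to fern.
      fern is a leaf — visit fern.
    Visit rose.
    At rose: go right to fig.
      At fig: no left child.
      Visit fig.
      At fig: go right to bay.
        bay is a leaf — visit bay.
Full in-order sequence: ivy, sage, tulip, kale, daisy, elm, cedar, fern, rose, fig, bay.

ivy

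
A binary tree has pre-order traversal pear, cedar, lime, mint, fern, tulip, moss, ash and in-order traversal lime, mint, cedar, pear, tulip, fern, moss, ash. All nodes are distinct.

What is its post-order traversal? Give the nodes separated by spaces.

The first element of pre-order is the root; it splits in-order into left and right subtrees.
Root pear: left subtree has 3 nodes {lime, mint, cedar}, right has 4 {tulip, fern, moss, ash}.
  Root cedar: left subtree has 2 nodes {lime, mint}, right has 0 { }.
    Root lime: left subtree has 0 nodes { }, right has 1 {mint}.
  Root fern: left subtree has 1 node {tulip}, right has 2 {moss, ash}.
    Root moss: left subtree has 0 nodes { }, right has 1 {ash}.

mint lime cedar tulip ash moss fern pear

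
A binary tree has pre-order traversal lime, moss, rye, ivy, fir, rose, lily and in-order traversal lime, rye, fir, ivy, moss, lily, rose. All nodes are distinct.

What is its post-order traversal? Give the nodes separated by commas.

The first element of pre-order is the root; it splits in-order into left and right subtrees.
Root lime: left subtree has 0 nodes { }, right has 6 {rye, fir, ivy, moss, lily, rose}.
  Root moss: left subtree has 3 nodes {rye, fir, ivy}, right has 2 {lily, rose}.
    Root rye: left subtree has 0 nodes { }, right has 2 {fir, ivy}.
      Root ivy: left subtree has 1 node {fir}, right has 0 { }.
    Root rose: left subtree has 1 node {lily}, right has 0 { }.

fir, ivy, rye, lily, rose, moss, lime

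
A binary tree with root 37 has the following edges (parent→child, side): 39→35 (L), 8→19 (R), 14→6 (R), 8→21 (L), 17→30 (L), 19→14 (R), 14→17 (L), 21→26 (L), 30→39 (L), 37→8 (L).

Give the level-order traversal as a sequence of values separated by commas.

Level-order visits nodes level by level from the root, left to right within each level.
Level 0: 37
Level 1: 8
Level 2: 21, 19
Level 3: 26, 14
Level 4: 17, 6
Level 5: 30
Level 6: 39
Level 7: 35

37, 8, 21, 19, 26, 14, 17, 6, 30, 39, 35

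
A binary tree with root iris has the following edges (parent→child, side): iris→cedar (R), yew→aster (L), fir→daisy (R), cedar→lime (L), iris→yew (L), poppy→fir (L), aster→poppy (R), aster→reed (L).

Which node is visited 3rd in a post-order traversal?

fir

Post-order visits the left subtree, then the right subtree, then the node.
At iris: go left to yew.
  At yew: go left to aster.
    At aster: go left to reed.
      reed is a leaf — visit reed.
    At aster: go right to poppy.
      At poppy: go left to fir.
        At fir: no left child.
        At fir: go right to daisy.
          daisy is a leaf — visit daisy.
        Visit fir.
      At poppy: no right child.
      Visit poppy.
    Visit aster.
  At yew: no right child.
  Visit yew.
At iris: go right to cedar.
  At cedar: go left to lime.
    lime is a leaf — visit lime.
  At cedar: no right child.
  Visit cedar.
Visit iris.
Full post-order sequence: reed, daisy, fir, poppy, aster, yew, lime, cedar, iris.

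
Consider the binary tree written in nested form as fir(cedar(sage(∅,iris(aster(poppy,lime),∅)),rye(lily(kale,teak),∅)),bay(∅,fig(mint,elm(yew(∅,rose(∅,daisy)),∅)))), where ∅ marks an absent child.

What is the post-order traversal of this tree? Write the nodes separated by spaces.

Post-order visits the left subtree, then the right subtree, then the node.
At fir: go left to cedar.
  At cedar: go left to sage.
    At sage: no left child.
    At sage: go right to iris.
      At iris: go left to aster.
        At aster: go left to poppy.
          poppy is a leaf — visit poppy.
        At aster: go right to lime.
          lime is a leaf — visit lime.
        Visit aster.
      At iris: no right child.
      Visit iris.
    Visit sage.
  At cedar: go right to rye.
    At rye: go left to lily.
      At lily: go left to kale.
        kale is a leaf — visit kale.
      At lily: go right to teak.
        teak is a leaf — visit teak.
      Visit lily.
    At rye: no right child.
    Visit rye.
  Visit cedar.
At fir: go right to bay.
  At bay: no left child.
  At bay: go right to fig.
    At fig: go left to mint.
      mint is a leaf — visit mint.
    At fig: go right to elm.
      At elm: go left to yew.
        At yew: no left child.
        At yew: go right to rose.
          At rose: no left child.
          At rose: go right to daisy.
            daisy is a leaf — visit daisy.
          Visit rose.
        Visit yew.
      At elm: no right child.
      Visit elm.
    Visit fig.
  Visit bay.
Visit fir.

poppy lime aster iris sage kale teak lily rye cedar mint daisy rose yew elm fig bay fir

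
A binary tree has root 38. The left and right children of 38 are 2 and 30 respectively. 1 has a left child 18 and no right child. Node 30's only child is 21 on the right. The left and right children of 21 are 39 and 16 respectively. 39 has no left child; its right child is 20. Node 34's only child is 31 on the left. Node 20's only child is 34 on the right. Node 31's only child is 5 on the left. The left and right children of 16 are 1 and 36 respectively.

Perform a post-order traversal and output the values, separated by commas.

Post-order visits the left subtree, then the right subtree, then the node.
At 38: go left to 2.
  2 is a leaf — visit 2.
At 38: go right to 30.
  At 30: no left child.
  At 30: go right to 21.
    At 21: go left to 39.
      At 39: no left child.
      At 39: go right to 20.
        At 20: no left child.
        At 20: go right to 34.
          At 34: go left to 31.
            At 31: go left to 5.
              5 is a leaf — visit 5.
            At 31: no right child.
            Visit 31.
          At 34: no right child.
          Visit 34.
        Visit 20.
      Visit 39.
    At 21: go right to 16.
      At 16: go left to 1.
        At 1: go left to 18.
          18 is a leaf — visit 18.
        At 1: no right child.
        Visit 1.
      At 16: go right to 36.
        36 is a leaf — visit 36.
      Visit 16.
    Visit 21.
  Visit 30.
Visit 38.

2, 5, 31, 34, 20, 39, 18, 1, 36, 16, 21, 30, 38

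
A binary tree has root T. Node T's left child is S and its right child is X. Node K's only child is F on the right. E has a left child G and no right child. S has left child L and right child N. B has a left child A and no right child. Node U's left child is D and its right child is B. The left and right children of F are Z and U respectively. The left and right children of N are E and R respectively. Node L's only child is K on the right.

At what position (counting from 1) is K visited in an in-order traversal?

2

In-order visits the left subtree, then the node, then the right subtree.
At T: go left to S.
  At S: go left to L.
    At L: no left child.
    Visit L.
    At L: go right to K.
      At K: no left child.
      Visit K.
      At K: go right to F.
        At F: go left to Z.
          Z is a leaf — visit Z.
        Visit F.
        At F: go right to U.
          At U: go left to D.
            D is a leaf — visit D.
          Visit U.
          At U: go right to B.
            At B: go left to A.
              A is a leaf — visit A.
            Visit B.
            At B: no right child.
  Visit S.
  At S: go right to N.
    At N: go left to E.
      At E: go left to G.
        G is a leaf — visit G.
      Visit E.
      At E: no right child.
    Visit N.
    At N: go right to R.
      R is a leaf — visit R.
Visit T.
At T: go right to X.
  X is a leaf — visit X.
Full in-order sequence: L, K, Z, F, D, U, A, B, S, G, E, N, R, T, X.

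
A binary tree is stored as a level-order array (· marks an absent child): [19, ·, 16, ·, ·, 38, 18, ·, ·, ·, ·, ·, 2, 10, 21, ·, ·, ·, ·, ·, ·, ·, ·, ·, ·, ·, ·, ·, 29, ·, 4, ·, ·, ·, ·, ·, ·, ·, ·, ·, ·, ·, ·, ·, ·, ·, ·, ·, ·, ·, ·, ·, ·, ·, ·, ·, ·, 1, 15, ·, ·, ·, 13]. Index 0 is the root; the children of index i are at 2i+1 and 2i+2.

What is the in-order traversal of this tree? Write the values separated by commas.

In-order visits the left subtree, then the node, then the right subtree.
At 19: no left child.
Visit 19.
At 19: go right to 16.
  At 16: go left to 38.
    At 38: no left child.
    Visit 38.
    At 38: go right to 2.
      2 is a leaf — visit 2.
  Visit 16.
  At 16: go right to 18.
    At 18: go left to 10.
      At 10: no left child.
      Visit 10.
      At 10: go right to 29.
        At 29: go left to 1.
          1 is a leaf — visit 1.
        Visit 29.
        At 29: go right to 15.
          15 is a leaf — visit 15.
    Visit 18.
    At 18: go right to 21.
      At 21: no left child.
      Visit 21.
      At 21: go right to 4.
        At 4: no left child.
        Visit 4.
        At 4: go right to 13.
          13 is a leaf — visit 13.

19, 38, 2, 16, 10, 1, 29, 15, 18, 21, 4, 13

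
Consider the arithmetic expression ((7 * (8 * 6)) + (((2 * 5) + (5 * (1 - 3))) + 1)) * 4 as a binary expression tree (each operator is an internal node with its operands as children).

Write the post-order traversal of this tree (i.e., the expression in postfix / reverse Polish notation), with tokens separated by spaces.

7 8 6 * * 2 5 * 5 1 3 - * + 1 + + 4 *

Post-order on an expression tree gives postfix notation: for each operator, emit left operand, right operand, then the operator.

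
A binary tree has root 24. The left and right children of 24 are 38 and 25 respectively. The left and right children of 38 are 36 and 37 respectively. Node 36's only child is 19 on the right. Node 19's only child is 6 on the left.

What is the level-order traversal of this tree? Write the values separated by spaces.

Level-order visits nodes level by level from the root, left to right within each level.
Level 0: 24
Level 1: 38, 25
Level 2: 36, 37
Level 3: 19
Level 4: 6

24 38 25 36 37 19 6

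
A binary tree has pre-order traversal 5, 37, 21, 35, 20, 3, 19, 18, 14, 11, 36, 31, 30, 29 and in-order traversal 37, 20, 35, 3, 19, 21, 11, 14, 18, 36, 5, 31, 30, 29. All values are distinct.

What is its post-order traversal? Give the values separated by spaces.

20 19 3 35 11 14 36 18 21 37 29 30 31 5

The first element of pre-order is the root; it splits in-order into left and right subtrees.
Root 5: left subtree has 10 nodes {37, 20, 35, 3, 19, 21, 11, 14, 18, 36}, right has 3 {31, 30, 29}.
  Root 37: left subtree has 0 nodes { }, right has 9 {20, 35, 3, 19, 21, 11, 14, 18, 36}.
    Root 21: left subtree has 4 nodes {20, 35, 3, 19}, right has 4 {11, 14, 18, 36}.
      Root 35: left subtree has 1 node {20}, right has 2 {3, 19}.
        Root 3: left subtree has 0 nodes { }, right has 1 {19}.
      Root 18: left subtree has 2 nodes {11, 14}, right has 1 {36}.
        Root 14: left subtree has 1 node {11}, right has 0 { }.
  Root 31: left subtree has 0 nodes { }, right has 2 {30, 29}.
    Root 30: left subtree has 0 nodes { }, right has 1 {29}.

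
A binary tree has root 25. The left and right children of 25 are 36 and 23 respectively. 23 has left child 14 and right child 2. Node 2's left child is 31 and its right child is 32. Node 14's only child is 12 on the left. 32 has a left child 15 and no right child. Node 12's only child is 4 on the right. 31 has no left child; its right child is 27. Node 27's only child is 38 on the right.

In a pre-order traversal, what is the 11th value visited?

32

Pre-order visits the node, then its left subtree, then its right subtree.
Visit 25.
At 25: go left to 36.
  36 is a leaf — visit 36.
At 25: go right to 23.
  Visit 23.
  At 23: go left to 14.
    Visit 14.
    At 14: go left to 12.
      Visit 12.
      At 12: no left child.
      At 12: go right to 4.
        4 is a leaf — visit 4.
    At 14: no right child.
  At 23: go right to 2.
    Visit 2.
    At 2: go left to 31.
      Visit 31.
      At 31: no left child.
      At 31: go right to 27.
        Visit 27.
        At 27: no left child.
        At 27: go right to 38.
          38 is a leaf — visit 38.
    At 2: go right to 32.
      Visit 32.
      At 32: go left to 15.
        15 is a leaf — visit 15.
      At 32: no right child.
Full pre-order sequence: 25, 36, 23, 14, 12, 4, 2, 31, 27, 38, 32, 15.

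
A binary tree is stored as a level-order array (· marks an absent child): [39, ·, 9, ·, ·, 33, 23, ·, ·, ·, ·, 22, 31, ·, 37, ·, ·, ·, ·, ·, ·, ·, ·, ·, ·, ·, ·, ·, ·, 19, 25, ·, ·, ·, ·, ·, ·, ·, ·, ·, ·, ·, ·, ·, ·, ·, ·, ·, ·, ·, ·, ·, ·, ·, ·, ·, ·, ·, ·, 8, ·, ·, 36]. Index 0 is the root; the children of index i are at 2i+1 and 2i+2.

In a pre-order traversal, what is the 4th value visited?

Pre-order visits the node, then its left subtree, then its right subtree.
Visit 39.
At 39: no left child.
At 39: go right to 9.
  Visit 9.
  At 9: go left to 33.
    Visit 33.
    At 33: go left to 22.
      22 is a leaf — visit 22.
    At 33: go right to 31.
      31 is a leaf — visit 31.
  At 9: go right to 23.
    Visit 23.
    At 23: no left child.
    At 23: go right to 37.
      Visit 37.
      At 37: go left to 19.
        Visit 19.
        At 19: go left to 8.
          8 is a leaf — visit 8.
        At 19: no right child.
      At 37: go right to 25.
        Visit 25.
        At 25: no left child.
        At 25: go right to 36.
          36 is a leaf — visit 36.
Full pre-order sequence: 39, 9, 33, 22, 31, 23, 37, 19, 8, 25, 36.

22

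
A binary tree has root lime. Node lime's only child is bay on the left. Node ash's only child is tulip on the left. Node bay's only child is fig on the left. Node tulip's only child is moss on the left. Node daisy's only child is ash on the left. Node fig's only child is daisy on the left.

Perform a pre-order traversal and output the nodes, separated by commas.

Pre-order visits the node, then its left subtree, then its right subtree.
Visit lime.
At lime: go left to bay.
  Visit bay.
  At bay: go left to fig.
    Visit fig.
    At fig: go left to daisy.
      Visit daisy.
      At daisy: go left to ash.
        Visit ash.
        At ash: go left to tulip.
          Visit tulip.
          At tulip: go left to moss.
            moss is a leaf — visit moss.
          At tulip: no right child.
        At ash: no right child.
      At daisy: no right child.
    At fig: no right child.
  At bay: no right child.
At lime: no right child.

lime, bay, fig, daisy, ash, tulip, moss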